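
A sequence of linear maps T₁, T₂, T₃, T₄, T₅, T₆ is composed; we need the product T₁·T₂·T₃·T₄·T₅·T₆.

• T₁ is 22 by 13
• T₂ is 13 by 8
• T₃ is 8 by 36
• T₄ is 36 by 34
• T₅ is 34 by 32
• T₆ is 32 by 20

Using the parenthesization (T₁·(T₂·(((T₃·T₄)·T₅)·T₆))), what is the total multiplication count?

(T₃·T₄): 8×36 by 36×34 → 8×34, cost 8·36·34 = 9792
((T₃·T₄)·T₅): 8×34 by 34×32 → 8×32, cost 8·34·32 = 8704; cumulative 18496
(((T₃·T₄)·T₅)·T₆): 8×32 by 32×20 → 8×20, cost 8·32·20 = 5120; cumulative 23616
(T₂·(((T₃·T₄)·T₅)·T₆)): 13×8 by 8×20 → 13×20, cost 13·8·20 = 2080; cumulative 25696
(T₁·(T₂·(((T₃·T₄)·T₅)·T₆))): 22×13 by 13×20 → 22×20, cost 22·13·20 = 5720; cumulative 31416
Total: 31416 scalar multiplications.

31416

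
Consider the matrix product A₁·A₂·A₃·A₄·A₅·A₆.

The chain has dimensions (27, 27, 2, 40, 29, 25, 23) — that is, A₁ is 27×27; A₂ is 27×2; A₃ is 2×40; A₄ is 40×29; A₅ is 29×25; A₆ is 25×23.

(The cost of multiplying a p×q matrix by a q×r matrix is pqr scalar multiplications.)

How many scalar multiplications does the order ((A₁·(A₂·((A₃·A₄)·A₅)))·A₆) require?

(A₃·A₄): 2×40 by 40×29 → 2×29, cost 2·40·29 = 2320
((A₃·A₄)·A₅): 2×29 by 29×25 → 2×25, cost 2·29·25 = 1450; cumulative 3770
(A₂·((A₃·A₄)·A₅)): 27×2 by 2×25 → 27×25, cost 27·2·25 = 1350; cumulative 5120
(A₁·(A₂·((A₃·A₄)·A₅))): 27×27 by 27×25 → 27×25, cost 27·27·25 = 18225; cumulative 23345
((A₁·(A₂·((A₃·A₄)·A₅)))·A₆): 27×25 by 25×23 → 27×23, cost 27·25·23 = 15525; cumulative 38870
Total: 38870 scalar multiplications.

38870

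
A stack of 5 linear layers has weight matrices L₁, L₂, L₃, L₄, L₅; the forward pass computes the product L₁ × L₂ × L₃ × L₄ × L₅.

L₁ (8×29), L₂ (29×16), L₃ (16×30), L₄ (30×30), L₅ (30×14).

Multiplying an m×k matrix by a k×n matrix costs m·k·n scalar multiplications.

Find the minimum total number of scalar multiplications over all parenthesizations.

Adjacent pairs: L₁L₂ = 8·29·16 = 3712; L₂L₃ = 29·16·30 = 13920; L₃L₄ = 16·30·30 = 14400; L₄L₅ = 30·30·14 = 12600.
Length 3: L₁..L₃: k=1: 0+13920+8·29·30=20880; k=2: 3712+0+8·16·30=7552 → min 7552 | L₂..L₄: k=2: 0+14400+29·16·30=28320; k=3: 13920+0+29·30·30=40020 → min 28320 | L₃..L₅: k=3: 0+12600+16·30·14=19320; k=4: 14400+0+16·30·14=21120 → min 19320.
Length 4: L₁..L₄: k=1: 0+28320+8·29·30=35280; k=2: 3712+14400+8·16·30=21952; k=3: 7552+0+8·30·30=14752 → min 14752 | L₂..L₅: k=2: 0+19320+29·16·14=25816; k=3: 13920+12600+29·30·14=38700; k=4: 28320+0+29·30·14=40500 → min 25816.
Length 5: L₁..L₅: k=1: 0+25816+8·29·14=29064; k=2: 3712+19320+8·16·14=24824; k=3: 7552+12600+8·30·14=23512; k=4: 14752+0+8·30·14=18112 → min 18112.
Optimal order: ((((L₁ × L₂) × L₃) × L₄) × L₅) with cost 18112.

18112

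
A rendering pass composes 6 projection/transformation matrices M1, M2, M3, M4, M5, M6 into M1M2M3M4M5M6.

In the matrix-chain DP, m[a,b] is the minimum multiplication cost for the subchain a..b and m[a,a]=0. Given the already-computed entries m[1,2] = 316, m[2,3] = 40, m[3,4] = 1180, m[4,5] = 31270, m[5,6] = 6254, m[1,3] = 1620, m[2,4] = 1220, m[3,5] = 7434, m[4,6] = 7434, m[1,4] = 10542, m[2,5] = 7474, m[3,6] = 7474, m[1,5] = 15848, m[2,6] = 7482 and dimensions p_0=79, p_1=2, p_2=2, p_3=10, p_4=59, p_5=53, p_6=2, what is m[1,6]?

m[1,6] = min over k∈[1,5] of m[1,k]+m[k+1,6]+p_{0}·p_k·p_{6}.
k=1: 0 + 7482 + 79·2·2 = 7798; k=2: 316 + 7474 + 79·2·2 = 8106; k=3: 1620 + 7434 + 79·10·2 = 10634; k=4: 10542 + 6254 + 79·59·2 = 26118; k=5: 15848 + 0 + 79·53·2 = 24222.
Minimum: 7798 at k=1.

7798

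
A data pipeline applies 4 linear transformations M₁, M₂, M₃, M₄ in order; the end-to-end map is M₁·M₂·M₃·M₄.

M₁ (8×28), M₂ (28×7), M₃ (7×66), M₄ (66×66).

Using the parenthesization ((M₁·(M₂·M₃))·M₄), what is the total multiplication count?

62568

(M₂·M₃): 28×7 by 7×66 → 28×66, cost 28·7·66 = 12936
(M₁·(M₂·M₃)): 8×28 by 28×66 → 8×66, cost 8·28·66 = 14784; cumulative 27720
((M₁·(M₂·M₃))·M₄): 8×66 by 66×66 → 8×66, cost 8·66·66 = 34848; cumulative 62568
Total: 62568 scalar multiplications.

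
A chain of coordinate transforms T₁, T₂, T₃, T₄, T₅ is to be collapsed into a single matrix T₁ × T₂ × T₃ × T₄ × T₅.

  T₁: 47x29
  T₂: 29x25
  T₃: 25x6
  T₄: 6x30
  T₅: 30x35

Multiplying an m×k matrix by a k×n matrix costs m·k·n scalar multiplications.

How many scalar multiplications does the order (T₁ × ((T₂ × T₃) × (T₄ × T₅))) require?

64445

(T₂ × T₃): 29×25 by 25×6 → 29×6, cost 29·25·6 = 4350
(T₄ × T₅): 6×30 by 30×35 → 6×35, cost 6·30·35 = 6300
((T₂ × T₃) × (T₄ × T₅)): 29×6 by 6×35 → 29×35, cost 29·6·35 = 6090; cumulative 16740
(T₁ × ((T₂ × T₃) × (T₄ × T₅))): 47×29 by 29×35 → 47×35, cost 47·29·35 = 47705; cumulative 64445
Total: 64445 scalar multiplications.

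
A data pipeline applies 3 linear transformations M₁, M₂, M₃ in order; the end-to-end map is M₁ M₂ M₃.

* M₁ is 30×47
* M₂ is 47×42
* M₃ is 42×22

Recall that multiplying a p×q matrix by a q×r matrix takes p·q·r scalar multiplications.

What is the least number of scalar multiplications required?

74448

Order (M₁ (M₂ M₃)): (M₂ M₃): 47×42 by 42×22 → 47×22, cost 47·42·22 = 43428; (M₁ (M₂ M₃)): 30×47 by 47×22 → 30×22, cost 30·47·22 = 31020; cumulative 74448. Total 74448.
Order ((M₁ M₂) M₃): (M₁ M₂): 30×47 by 47×42 → 30×42, cost 30·47·42 = 59220; ((M₁ M₂) M₃): 30×42 by 42×22 → 30×22, cost 30·42·22 = 27720; cumulative 86940. Total 86940.
Minimum: 74448.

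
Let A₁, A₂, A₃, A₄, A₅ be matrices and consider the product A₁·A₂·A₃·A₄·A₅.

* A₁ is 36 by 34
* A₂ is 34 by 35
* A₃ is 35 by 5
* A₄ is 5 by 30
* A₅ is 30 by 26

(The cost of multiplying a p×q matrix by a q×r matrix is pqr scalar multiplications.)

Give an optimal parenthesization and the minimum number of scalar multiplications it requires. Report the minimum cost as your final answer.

20650

Adjacent pairs: A₁A₂ = 36·34·35 = 42840; A₂A₃ = 34·35·5 = 5950; A₃A₄ = 35·5·30 = 5250; A₄A₅ = 5·30·26 = 3900.
Length 3: A₁..A₃: k=1: 0+5950+36·34·5=12070; k=2: 42840+0+36·35·5=49140 → min 12070 | A₂..A₄: k=2: 0+5250+34·35·30=40950; k=3: 5950+0+34·5·30=11050 → min 11050 | A₃..A₅: k=3: 0+3900+35·5·26=8450; k=4: 5250+0+35·30·26=32550 → min 8450.
Length 4: A₁..A₄: k=1: 0+11050+36·34·30=47770; k=2: 42840+5250+36·35·30=85890; k=3: 12070+0+36·5·30=17470 → min 17470 | A₂..A₅: k=2: 0+8450+34·35·26=39390; k=3: 5950+3900+34·5·26=14270; k=4: 11050+0+34·30·26=37570 → min 14270.
Length 5: A₁..A₅: k=1: 0+14270+36·34·26=46094; k=2: 42840+8450+36·35·26=84050; k=3: 12070+3900+36·5·26=20650; k=4: 17470+0+36·30·26=45550 → min 20650.
Optimal parenthesization: ((A₁·(A₂·A₃))·(A₄·A₅)) with cost 20650.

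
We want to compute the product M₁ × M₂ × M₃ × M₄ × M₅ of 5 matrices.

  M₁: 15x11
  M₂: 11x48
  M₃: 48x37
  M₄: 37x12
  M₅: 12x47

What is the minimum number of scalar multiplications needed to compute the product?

Adjacent pairs: M₁M₂ = 15·11·48 = 7920; M₂M₃ = 11·48·37 = 19536; M₃M₄ = 48·37·12 = 21312; M₄M₅ = 37·12·47 = 20868.
Length 3: M₁..M₃: k=1: 0+19536+15·11·37=25641; k=2: 7920+0+15·48·37=34560 → min 25641 | M₂..M₄: k=2: 0+21312+11·48·12=27648; k=3: 19536+0+11·37·12=24420 → min 24420 | M₃..M₅: k=3: 0+20868+48·37·47=104340; k=4: 21312+0+48·12·47=48384 → min 48384.
Length 4: M₁..M₄: k=1: 0+24420+15·11·12=26400; k=2: 7920+21312+15·48·12=37872; k=3: 25641+0+15·37·12=32301 → min 26400 | M₂..M₅: k=2: 0+48384+11·48·47=73200; k=3: 19536+20868+11·37·47=59533; k=4: 24420+0+11·12·47=30624 → min 30624.
Length 5: M₁..M₅: k=1: 0+30624+15·11·47=38379; k=2: 7920+48384+15·48·47=90144; k=3: 25641+20868+15·37·47=72594; k=4: 26400+0+15·12·47=34860 → min 34860.
Optimal order: ((M₁ × ((M₂ × M₃) × M₄)) × M₅) with cost 34860.

34860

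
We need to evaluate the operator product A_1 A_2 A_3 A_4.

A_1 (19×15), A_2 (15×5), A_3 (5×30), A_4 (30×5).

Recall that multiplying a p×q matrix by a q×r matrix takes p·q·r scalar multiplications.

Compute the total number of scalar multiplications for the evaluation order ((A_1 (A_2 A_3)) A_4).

(A_2 A_3): 15×5 by 5×30 → 15×30, cost 15·5·30 = 2250
(A_1 (A_2 A_3)): 19×15 by 15×30 → 19×30, cost 19·15·30 = 8550; cumulative 10800
((A_1 (A_2 A_3)) A_4): 19×30 by 30×5 → 19×5, cost 19·30·5 = 2850; cumulative 13650
Total: 13650 scalar multiplications.

13650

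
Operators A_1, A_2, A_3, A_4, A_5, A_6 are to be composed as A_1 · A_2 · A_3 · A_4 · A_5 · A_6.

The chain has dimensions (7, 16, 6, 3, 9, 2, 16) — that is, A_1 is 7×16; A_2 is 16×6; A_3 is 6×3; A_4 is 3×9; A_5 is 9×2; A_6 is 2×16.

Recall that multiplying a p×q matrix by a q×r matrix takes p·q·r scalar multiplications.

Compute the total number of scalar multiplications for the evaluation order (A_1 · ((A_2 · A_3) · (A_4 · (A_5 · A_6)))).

(A_2 · A_3): 16×6 by 6×3 → 16×3, cost 16·6·3 = 288
(A_5 · A_6): 9×2 by 2×16 → 9×16, cost 9·2·16 = 288
(A_4 · (A_5 · A_6)): 3×9 by 9×16 → 3×16, cost 3·9·16 = 432; cumulative 720
((A_2 · A_3) · (A_4 · (A_5 · A_6))): 16×3 by 3×16 → 16×16, cost 16·3·16 = 768; cumulative 1776
(A_1 · ((A_2 · A_3) · (A_4 · (A_5 · A_6)))): 7×16 by 16×16 → 7×16, cost 7·16·16 = 1792; cumulative 3568
Total: 3568 scalar multiplications.

3568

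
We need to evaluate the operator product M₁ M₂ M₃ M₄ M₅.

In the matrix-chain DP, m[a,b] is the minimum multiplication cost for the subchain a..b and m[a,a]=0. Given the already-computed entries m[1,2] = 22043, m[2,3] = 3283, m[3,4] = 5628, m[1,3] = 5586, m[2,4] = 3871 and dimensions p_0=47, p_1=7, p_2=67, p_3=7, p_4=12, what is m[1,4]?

7819

m[1,4] = min over k∈[1,3] of m[1,k]+m[k+1,4]+p_{0}·p_k·p_{4}.
k=1: 0 + 3871 + 47·7·12 = 7819; k=2: 22043 + 5628 + 47·67·12 = 65459; k=3: 5586 + 0 + 47·7·12 = 9534.
Minimum: 7819 at k=1.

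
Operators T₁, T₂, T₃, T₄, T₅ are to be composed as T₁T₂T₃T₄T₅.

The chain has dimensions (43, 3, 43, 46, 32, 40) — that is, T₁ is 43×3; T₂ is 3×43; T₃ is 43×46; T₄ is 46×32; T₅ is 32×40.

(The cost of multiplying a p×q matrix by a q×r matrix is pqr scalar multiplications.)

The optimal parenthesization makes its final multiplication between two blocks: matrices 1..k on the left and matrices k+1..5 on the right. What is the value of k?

1

Adjacent pairs: T₁T₂ = 43·3·43 = 5547; T₂T₃ = 3·43·46 = 5934; T₃T₄ = 43·46·32 = 63296; T₄T₅ = 46·32·40 = 58880.
Length 3: T₁..T₃: k=1: 0+5934+43·3·46=11868; k=2: 5547+0+43·43·46=90601 → min 11868 | T₂..T₄: k=2: 0+63296+3·43·32=67424; k=3: 5934+0+3·46·32=10350 → min 10350 | T₃..T₅: k=3: 0+58880+43·46·40=138000; k=4: 63296+0+43·32·40=118336 → min 118336.
Length 4: T₁..T₄: k=1: 0+10350+43·3·32=14478; k=2: 5547+63296+43·43·32=128011; k=3: 11868+0+43·46·32=75164 → min 14478 | T₂..T₅: k=2: 0+118336+3·43·40=123496; k=3: 5934+58880+3·46·40=70334; k=4: 10350+0+3·32·40=14190 → min 14190.
Top-level splits: k=1: (T₁..T₁)·(T₂..T₅) → 0+14190+43·3·40 = 19350; k=2: (T₁..T₂)·(T₃..T₅) → 5547+118336+43·43·40 = 197843; k=3: (T₁..T₃)·(T₄..T₅) → 11868+58880+43·46·40 = 149868; k=4: (T₁..T₄)·(T₅..T₅) → 14478+0+43·32·40 = 69518.
Best split is after T₁, i.e. k = 1.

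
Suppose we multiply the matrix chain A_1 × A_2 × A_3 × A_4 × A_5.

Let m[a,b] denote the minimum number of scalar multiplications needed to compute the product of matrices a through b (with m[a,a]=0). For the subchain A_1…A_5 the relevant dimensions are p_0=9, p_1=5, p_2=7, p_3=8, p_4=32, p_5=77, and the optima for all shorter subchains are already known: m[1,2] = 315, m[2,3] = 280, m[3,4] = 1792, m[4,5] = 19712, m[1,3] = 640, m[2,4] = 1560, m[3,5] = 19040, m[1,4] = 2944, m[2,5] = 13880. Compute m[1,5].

m[1,5] = min over k∈[1,4] of m[1,k]+m[k+1,5]+p_{0}·p_k·p_{5}.
k=1: 0 + 13880 + 9·5·77 = 17345; k=2: 315 + 19040 + 9·7·77 = 24206; k=3: 640 + 19712 + 9·8·77 = 25896; k=4: 2944 + 0 + 9·32·77 = 25120.
Minimum: 17345 at k=1.

17345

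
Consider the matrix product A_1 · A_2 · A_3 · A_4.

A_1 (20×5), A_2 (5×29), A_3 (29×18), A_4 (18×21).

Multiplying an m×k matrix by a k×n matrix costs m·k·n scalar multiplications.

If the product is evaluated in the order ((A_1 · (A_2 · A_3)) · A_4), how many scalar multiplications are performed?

(A_2 · A_3): 5×29 by 29×18 → 5×18, cost 5·29·18 = 2610
(A_1 · (A_2 · A_3)): 20×5 by 5×18 → 20×18, cost 20·5·18 = 1800; cumulative 4410
((A_1 · (A_2 · A_3)) · A_4): 20×18 by 18×21 → 20×21, cost 20·18·21 = 7560; cumulative 11970
Total: 11970 scalar multiplications.

11970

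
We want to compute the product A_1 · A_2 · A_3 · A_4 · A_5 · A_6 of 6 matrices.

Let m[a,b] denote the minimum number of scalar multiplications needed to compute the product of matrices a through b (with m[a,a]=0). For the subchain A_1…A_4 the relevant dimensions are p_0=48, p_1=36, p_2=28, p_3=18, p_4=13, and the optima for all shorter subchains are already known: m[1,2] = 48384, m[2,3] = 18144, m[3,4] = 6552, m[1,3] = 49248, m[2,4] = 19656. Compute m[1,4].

42120

m[1,4] = min over k∈[1,3] of m[1,k]+m[k+1,4]+p_{0}·p_k·p_{4}.
k=1: 0 + 19656 + 48·36·13 = 42120; k=2: 48384 + 6552 + 48·28·13 = 72408; k=3: 49248 + 0 + 48·18·13 = 60480.
Minimum: 42120 at k=1.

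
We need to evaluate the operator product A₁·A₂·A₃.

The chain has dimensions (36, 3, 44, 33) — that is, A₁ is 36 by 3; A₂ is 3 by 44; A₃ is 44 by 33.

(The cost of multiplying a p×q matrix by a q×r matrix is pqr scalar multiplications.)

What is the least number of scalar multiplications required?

Order (A₁·(A₂·A₃)): (A₂·A₃): 3×44 by 44×33 → 3×33, cost 3·44·33 = 4356; (A₁·(A₂·A₃)): 36×3 by 3×33 → 36×33, cost 36·3·33 = 3564; cumulative 7920. Total 7920.
Order ((A₁·A₂)·A₃): (A₁·A₂): 36×3 by 3×44 → 36×44, cost 36·3·44 = 4752; ((A₁·A₂)·A₃): 36×44 by 44×33 → 36×33, cost 36·44·33 = 52272; cumulative 57024. Total 57024.
Minimum: 7920.

7920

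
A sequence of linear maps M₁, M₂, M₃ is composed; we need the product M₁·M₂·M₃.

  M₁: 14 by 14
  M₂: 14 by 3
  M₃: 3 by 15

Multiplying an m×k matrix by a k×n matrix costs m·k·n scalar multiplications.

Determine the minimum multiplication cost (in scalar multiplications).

Order (M₁·(M₂·M₃)): (M₂·M₃): 14×3 by 3×15 → 14×15, cost 14·3·15 = 630; (M₁·(M₂·M₃)): 14×14 by 14×15 → 14×15, cost 14·14·15 = 2940; cumulative 3570. Total 3570.
Order ((M₁·M₂)·M₃): (M₁·M₂): 14×14 by 14×3 → 14×3, cost 14·14·3 = 588; ((M₁·M₂)·M₃): 14×3 by 3×15 → 14×15, cost 14·3·15 = 630; cumulative 1218. Total 1218.
Minimum: 1218.

1218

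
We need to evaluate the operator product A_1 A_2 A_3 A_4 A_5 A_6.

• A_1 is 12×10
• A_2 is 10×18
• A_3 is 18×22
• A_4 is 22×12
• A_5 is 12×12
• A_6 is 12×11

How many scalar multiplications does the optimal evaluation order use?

10680

Adjacent pairs: A_1A_2 = 12·10·18 = 2160; A_2A_3 = 10·18·22 = 3960; A_3A_4 = 18·22·12 = 4752; A_4A_5 = 22·12·12 = 3168; A_5A_6 = 12·12·11 = 1584.
Length 3: A_1..A_3: k=1: 0+3960+12·10·22=6600; k=2: 2160+0+12·18·22=6912 → min 6600 | A_2..A_4: k=2: 0+4752+10·18·12=6912; k=3: 3960+0+10·22·12=6600 → min 6600 | A_3..A_5: k=3: 0+3168+18·22·12=7920; k=4: 4752+0+18·12·12=7344 → min 7344 | A_4..A_6: k=4: 0+1584+22·12·11=4488; k=5: 3168+0+22·12·11=6072 → min 4488.
Length 4: A_1..A_4: k=1: 0+6600+12·10·12=8040; k=2: 2160+4752+12·18·12=9504; k=3: 6600+0+12·22·12=9768 → min 8040 | A_2..A_5: k=2: 0+7344+10·18·12=9504; k=3: 3960+3168+10·22·12=9768; k=4: 6600+0+10·12·12=8040 → min 8040 | A_3..A_6: k=3: 0+4488+18·22·11=8844; k=4: 4752+1584+18·12·11=8712; k=5: 7344+0+18·12·11=9720 → min 8712.
Length 5: A_1..A_5: k=1: 0+8040+12·10·12=9480; k=2: 2160+7344+12·18·12=12096; k=3: 6600+3168+12·22·12=12936; k=4: 8040+0+12·12·12=9768 → min 9480 | A_2..A_6: k=2: 0+8712+10·18·11=10692; k=3: 3960+4488+10·22·11=10868; k=4: 6600+1584+10·12·11=9504; k=5: 8040+0+10·12·11=9360 → min 9360.
Length 6: A_1..A_6: k=1: 0+9360+12·10·11=10680; k=2: 2160+8712+12·18·11=13248; k=3: 6600+4488+12·22·11=13992; k=4: 8040+1584+12·12·11=11208; k=5: 9480+0+12·12·11=11064 → min 10680.
Optimal order: (A_1 ((((A_2 A_3) A_4) A_5) A_6)) with cost 10680.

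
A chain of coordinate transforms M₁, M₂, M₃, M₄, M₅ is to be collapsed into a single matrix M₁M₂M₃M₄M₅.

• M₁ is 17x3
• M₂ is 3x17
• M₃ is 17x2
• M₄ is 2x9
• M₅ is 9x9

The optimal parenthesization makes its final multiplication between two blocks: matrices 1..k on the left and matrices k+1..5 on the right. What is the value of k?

3

Adjacent pairs: M₁M₂ = 17·3·17 = 867; M₂M₃ = 3·17·2 = 102; M₃M₄ = 17·2·9 = 306; M₄M₅ = 2·9·9 = 162.
Length 3: M₁..M₃: k=1: 0+102+17·3·2=204; k=2: 867+0+17·17·2=1445 → min 204 | M₂..M₄: k=2: 0+306+3·17·9=765; k=3: 102+0+3·2·9=156 → min 156 | M₃..M₅: k=3: 0+162+17·2·9=468; k=4: 306+0+17·9·9=1683 → min 468.
Length 4: M₁..M₄: k=1: 0+156+17·3·9=615; k=2: 867+306+17·17·9=3774; k=3: 204+0+17·2·9=510 → min 510 | M₂..M₅: k=2: 0+468+3·17·9=927; k=3: 102+162+3·2·9=318; k=4: 156+0+3·9·9=399 → min 318.
Top-level splits: k=1: (M₁..M₁)·(M₂..M₅) → 0+318+17·3·9 = 777; k=2: (M₁..M₂)·(M₃..M₅) → 867+468+17·17·9 = 3936; k=3: (M₁..M₃)·(M₄..M₅) → 204+162+17·2·9 = 672; k=4: (M₁..M₄)·(M₅..M₅) → 510+0+17·9·9 = 1887.
Best split is after M₃, i.e. k = 3.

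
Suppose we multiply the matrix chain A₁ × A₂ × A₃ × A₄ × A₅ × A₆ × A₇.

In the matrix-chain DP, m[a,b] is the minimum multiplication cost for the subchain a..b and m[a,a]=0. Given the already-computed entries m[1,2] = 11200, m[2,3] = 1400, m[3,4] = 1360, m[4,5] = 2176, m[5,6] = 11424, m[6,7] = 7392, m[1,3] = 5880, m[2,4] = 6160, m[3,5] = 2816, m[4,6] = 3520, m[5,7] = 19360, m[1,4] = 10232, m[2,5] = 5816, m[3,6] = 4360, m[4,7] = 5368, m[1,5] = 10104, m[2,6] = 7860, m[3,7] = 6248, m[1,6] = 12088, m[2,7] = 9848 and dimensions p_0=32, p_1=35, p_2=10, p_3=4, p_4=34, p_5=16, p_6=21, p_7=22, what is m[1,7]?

m[1,7] = min over k∈[1,6] of m[1,k]+m[k+1,7]+p_{0}·p_k·p_{7}.
k=1: 0 + 9848 + 32·35·22 = 34488; k=2: 11200 + 6248 + 32·10·22 = 24488; k=3: 5880 + 5368 + 32·4·22 = 14064; k=4: 10232 + 19360 + 32·34·22 = 53528; k=5: 10104 + 7392 + 32·16·22 = 28760; k=6: 12088 + 0 + 32·21·22 = 26872.
Minimum: 14064 at k=3.

14064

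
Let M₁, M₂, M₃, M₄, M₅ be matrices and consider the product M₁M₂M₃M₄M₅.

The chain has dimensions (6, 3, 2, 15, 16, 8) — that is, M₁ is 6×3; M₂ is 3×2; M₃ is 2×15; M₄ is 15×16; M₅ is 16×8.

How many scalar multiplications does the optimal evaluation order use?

Adjacent pairs: M₁M₂ = 6·3·2 = 36; M₂M₃ = 3·2·15 = 90; M₃M₄ = 2·15·16 = 480; M₄M₅ = 15·16·8 = 1920.
Length 3: M₁..M₃: k=1: 0+90+6·3·15=360; k=2: 36+0+6·2·15=216 → min 216 | M₂..M₄: k=2: 0+480+3·2·16=576; k=3: 90+0+3·15·16=810 → min 576 | M₃..M₅: k=3: 0+1920+2·15·8=2160; k=4: 480+0+2·16·8=736 → min 736.
Length 4: M₁..M₄: k=1: 0+576+6·3·16=864; k=2: 36+480+6·2·16=708; k=3: 216+0+6·15·16=1656 → min 708 | M₂..M₅: k=2: 0+736+3·2·8=784; k=3: 90+1920+3·15·8=2370; k=4: 576+0+3·16·8=960 → min 784.
Length 5: M₁..M₅: k=1: 0+784+6·3·8=928; k=2: 36+736+6·2·8=868; k=3: 216+1920+6·15·8=2856; k=4: 708+0+6·16·8=1476 → min 868.
Optimal order: ((M₁M₂)((M₃M₄)M₅)) with cost 868.

868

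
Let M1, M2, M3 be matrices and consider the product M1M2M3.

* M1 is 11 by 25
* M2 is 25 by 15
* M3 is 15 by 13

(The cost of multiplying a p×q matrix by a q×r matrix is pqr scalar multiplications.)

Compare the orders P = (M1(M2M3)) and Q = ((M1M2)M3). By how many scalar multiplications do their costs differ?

Order P = (M1(M2M3)): (M2M3): 25×15 by 15×13 → 25×13, cost 25·15·13 = 4875; (M1(M2M3)): 11×25 by 25×13 → 11×13, cost 11·25·13 = 3575; cumulative 8450. Total 8450.
Order Q = ((M1M2)M3): (M1M2): 11×25 by 25×15 → 11×15, cost 11·25·15 = 4125; ((M1M2)M3): 11×15 by 15×13 → 11×13, cost 11·15·13 = 2145; cumulative 6270. Total 6270.
Difference: |8450 − 6270| = 2180.

2180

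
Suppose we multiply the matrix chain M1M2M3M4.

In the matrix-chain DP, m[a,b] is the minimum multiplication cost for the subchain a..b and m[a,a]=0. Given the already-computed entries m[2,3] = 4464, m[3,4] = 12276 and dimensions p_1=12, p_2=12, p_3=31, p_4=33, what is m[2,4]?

16740

m[2,4] = min over k∈[2,3] of m[2,k]+m[k+1,4]+p_{1}·p_k·p_{4}.
k=2: 0 + 12276 + 12·12·33 = 17028; k=3: 4464 + 0 + 12·31·33 = 16740.
Minimum: 16740 at k=3.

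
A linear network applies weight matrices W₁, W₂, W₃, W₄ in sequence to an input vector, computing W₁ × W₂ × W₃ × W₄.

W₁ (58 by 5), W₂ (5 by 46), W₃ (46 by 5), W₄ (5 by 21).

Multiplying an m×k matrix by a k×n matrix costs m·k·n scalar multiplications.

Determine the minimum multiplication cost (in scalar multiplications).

Adjacent pairs: W₁W₂ = 58·5·46 = 13340; W₂W₃ = 5·46·5 = 1150; W₃W₄ = 46·5·21 = 4830.
Length 3: W₁..W₃: k=1: 0+1150+58·5·5=2600; k=2: 13340+0+58·46·5=26680 → min 2600 | W₂..W₄: k=2: 0+4830+5·46·21=9660; k=3: 1150+0+5·5·21=1675 → min 1675.
Length 4: W₁..W₄: k=1: 0+1675+58·5·21=7765; k=2: 13340+4830+58·46·21=74198; k=3: 2600+0+58·5·21=8690 → min 7765.
Optimal order: (W₁ × ((W₂ × W₃) × W₄)) with cost 7765.

7765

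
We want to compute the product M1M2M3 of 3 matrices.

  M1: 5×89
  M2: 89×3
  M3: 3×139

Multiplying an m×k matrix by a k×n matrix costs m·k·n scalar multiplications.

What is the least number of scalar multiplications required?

Order (M1(M2M3)): (M2M3): 89×3 by 3×139 → 89×139, cost 89·3·139 = 37113; (M1(M2M3)): 5×89 by 89×139 → 5×139, cost 5·89·139 = 61855; cumulative 98968. Total 98968.
Order ((M1M2)M3): (M1M2): 5×89 by 89×3 → 5×3, cost 5·89·3 = 1335; ((M1M2)M3): 5×3 by 3×139 → 5×139, cost 5·3·139 = 2085; cumulative 3420. Total 3420.
Minimum: 3420.

3420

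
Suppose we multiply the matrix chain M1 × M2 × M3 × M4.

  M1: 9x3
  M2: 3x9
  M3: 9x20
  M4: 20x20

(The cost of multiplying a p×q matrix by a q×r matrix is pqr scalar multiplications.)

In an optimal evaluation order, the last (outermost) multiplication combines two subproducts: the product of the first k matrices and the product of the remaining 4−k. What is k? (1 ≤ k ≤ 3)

1

Adjacent pairs: M1M2 = 9·3·9 = 243; M2M3 = 3·9·20 = 540; M3M4 = 9·20·20 = 3600.
Length 3: M1..M3: k=1: 0+540+9·3·20=1080; k=2: 243+0+9·9·20=1863 → min 1080 | M2..M4: k=2: 0+3600+3·9·20=4140; k=3: 540+0+3·20·20=1740 → min 1740.
Top-level splits: k=1: (M1..M1)·(M2..M4) → 0+1740+9·3·20 = 2280; k=2: (M1..M2)·(M3..M4) → 243+3600+9·9·20 = 5463; k=3: (M1..M3)·(M4..M4) → 1080+0+9·20·20 = 4680.
Best split is after M1, i.e. k = 1.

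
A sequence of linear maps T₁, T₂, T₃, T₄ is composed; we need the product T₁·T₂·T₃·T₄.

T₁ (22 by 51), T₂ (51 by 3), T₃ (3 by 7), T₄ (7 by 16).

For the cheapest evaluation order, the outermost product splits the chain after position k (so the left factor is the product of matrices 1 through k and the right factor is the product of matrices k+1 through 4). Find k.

2

Adjacent pairs: T₁T₂ = 22·51·3 = 3366; T₂T₃ = 51·3·7 = 1071; T₃T₄ = 3·7·16 = 336.
Length 3: T₁..T₃: k=1: 0+1071+22·51·7=8925; k=2: 3366+0+22·3·7=3828 → min 3828 | T₂..T₄: k=2: 0+336+51·3·16=2784; k=3: 1071+0+51·7·16=6783 → min 2784.
Top-level splits: k=1: (T₁..T₁)·(T₂..T₄) → 0+2784+22·51·16 = 20736; k=2: (T₁..T₂)·(T₃..T₄) → 3366+336+22·3·16 = 4758; k=3: (T₁..T₃)·(T₄..T₄) → 3828+0+22·7·16 = 6292.
Best split is after T₂, i.e. k = 2.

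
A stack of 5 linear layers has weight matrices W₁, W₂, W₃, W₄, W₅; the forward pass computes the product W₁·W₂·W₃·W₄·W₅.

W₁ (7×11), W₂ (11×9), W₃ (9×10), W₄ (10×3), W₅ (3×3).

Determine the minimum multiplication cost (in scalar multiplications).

Adjacent pairs: W₁W₂ = 7·11·9 = 693; W₂W₃ = 11·9·10 = 990; W₃W₄ = 9·10·3 = 270; W₄W₅ = 10·3·3 = 90.
Length 3: W₁..W₃: k=1: 0+990+7·11·10=1760; k=2: 693+0+7·9·10=1323 → min 1323 | W₂..W₄: k=2: 0+270+11·9·3=567; k=3: 990+0+11·10·3=1320 → min 567 | W₃..W₅: k=3: 0+90+9·10·3=360; k=4: 270+0+9·3·3=351 → min 351.
Length 4: W₁..W₄: k=1: 0+567+7·11·3=798; k=2: 693+270+7·9·3=1152; k=3: 1323+0+7·10·3=1533 → min 798 | W₂..W₅: k=2: 0+351+11·9·3=648; k=3: 990+90+11·10·3=1410; k=4: 567+0+11·3·3=666 → min 648.
Length 5: W₁..W₅: k=1: 0+648+7·11·3=879; k=2: 693+351+7·9·3=1233; k=3: 1323+90+7·10·3=1623; k=4: 798+0+7·3·3=861 → min 861.
Optimal order: ((W₁·(W₂·(W₃·W₄)))·W₅) with cost 861.

861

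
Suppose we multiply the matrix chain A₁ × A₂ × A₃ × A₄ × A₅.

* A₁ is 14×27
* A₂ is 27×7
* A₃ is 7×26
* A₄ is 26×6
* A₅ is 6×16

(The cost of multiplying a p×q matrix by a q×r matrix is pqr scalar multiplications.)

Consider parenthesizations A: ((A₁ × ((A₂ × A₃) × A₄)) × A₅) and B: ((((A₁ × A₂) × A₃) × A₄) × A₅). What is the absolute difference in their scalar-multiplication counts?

4016

Order A = ((A₁ × ((A₂ × A₃) × A₄)) × A₅): (A₂ × A₃): 27×7 by 7×26 → 27×26, cost 27·7·26 = 4914; ((A₂ × A₃) × A₄): 27×26 by 26×6 → 27×6, cost 27·26·6 = 4212; cumulative 9126; (A₁ × ((A₂ × A₃) × A₄)): 14×27 by 27×6 → 14×6, cost 14·27·6 = 2268; cumulative 11394; ((A₁ × ((A₂ × A₃) × A₄)) × A₅): 14×6 by 6×16 → 14×16, cost 14·6·16 = 1344; cumulative 12738. Total 12738.
Order B = ((((A₁ × A₂) × A₃) × A₄) × A₅): (A₁ × A₂): 14×27 by 27×7 → 14×7, cost 14·27·7 = 2646; ((A₁ × A₂) × A₃): 14×7 by 7×26 → 14×26, cost 14·7·26 = 2548; cumulative 5194; (((A₁ × A₂) × A₃) × A₄): 14×26 by 26×6 → 14×6, cost 14·26·6 = 2184; cumulative 7378; ((((A₁ × A₂) × A₃) × A₄) × A₅): 14×6 by 6×16 → 14×16, cost 14·6·16 = 1344; cumulative 8722. Total 8722.
Difference: |12738 − 8722| = 4016.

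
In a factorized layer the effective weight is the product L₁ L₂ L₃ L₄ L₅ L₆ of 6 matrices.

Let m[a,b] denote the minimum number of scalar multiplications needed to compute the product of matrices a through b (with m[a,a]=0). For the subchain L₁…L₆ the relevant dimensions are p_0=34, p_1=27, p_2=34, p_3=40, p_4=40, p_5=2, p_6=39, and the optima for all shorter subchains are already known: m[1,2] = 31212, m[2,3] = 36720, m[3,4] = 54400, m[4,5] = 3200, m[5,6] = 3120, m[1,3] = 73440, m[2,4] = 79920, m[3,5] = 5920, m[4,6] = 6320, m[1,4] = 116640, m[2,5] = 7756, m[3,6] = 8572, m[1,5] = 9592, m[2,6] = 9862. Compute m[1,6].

12244

m[1,6] = min over k∈[1,5] of m[1,k]+m[k+1,6]+p_{0}·p_k·p_{6}.
k=1: 0 + 9862 + 34·27·39 = 45664; k=2: 31212 + 8572 + 34·34·39 = 84868; k=3: 73440 + 6320 + 34·40·39 = 132800; k=4: 116640 + 3120 + 34·40·39 = 172800; k=5: 9592 + 0 + 34·2·39 = 12244.
Minimum: 12244 at k=5.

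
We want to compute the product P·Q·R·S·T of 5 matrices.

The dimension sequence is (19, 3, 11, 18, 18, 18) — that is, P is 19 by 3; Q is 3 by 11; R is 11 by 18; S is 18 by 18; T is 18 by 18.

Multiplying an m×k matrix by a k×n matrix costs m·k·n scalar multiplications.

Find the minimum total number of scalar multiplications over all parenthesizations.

Adjacent pairs: PQ = 19·3·11 = 627; QR = 3·11·18 = 594; RS = 11·18·18 = 3564; ST = 18·18·18 = 5832.
Length 3: P..R: k=1: 0+594+19·3·18=1620; k=2: 627+0+19·11·18=4389 → min 1620 | Q..S: k=2: 0+3564+3·11·18=4158; k=3: 594+0+3·18·18=1566 → min 1566 | R..T: k=3: 0+5832+11·18·18=9396; k=4: 3564+0+11·18·18=7128 → min 7128.
Length 4: P..S: k=1: 0+1566+19·3·18=2592; k=2: 627+3564+19·11·18=7953; k=3: 1620+0+19·18·18=7776 → min 2592 | Q..T: k=2: 0+7128+3·11·18=7722; k=3: 594+5832+3·18·18=7398; k=4: 1566+0+3·18·18=2538 → min 2538.
Length 5: P..T: k=1: 0+2538+19·3·18=3564; k=2: 627+7128+19·11·18=11517; k=3: 1620+5832+19·18·18=13608; k=4: 2592+0+19·18·18=8748 → min 3564.
Optimal order: (P·(((Q·R)·S)·T)) with cost 3564.

3564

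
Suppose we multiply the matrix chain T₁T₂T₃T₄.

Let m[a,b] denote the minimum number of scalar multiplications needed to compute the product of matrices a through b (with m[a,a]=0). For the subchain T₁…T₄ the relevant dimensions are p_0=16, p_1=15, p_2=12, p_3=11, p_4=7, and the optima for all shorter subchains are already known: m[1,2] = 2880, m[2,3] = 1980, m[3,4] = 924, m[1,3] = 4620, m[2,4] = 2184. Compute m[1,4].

m[1,4] = min over k∈[1,3] of m[1,k]+m[k+1,4]+p_{0}·p_k·p_{4}.
k=1: 0 + 2184 + 16·15·7 = 3864; k=2: 2880 + 924 + 16·12·7 = 5148; k=3: 4620 + 0 + 16·11·7 = 5852.
Minimum: 3864 at k=1.

3864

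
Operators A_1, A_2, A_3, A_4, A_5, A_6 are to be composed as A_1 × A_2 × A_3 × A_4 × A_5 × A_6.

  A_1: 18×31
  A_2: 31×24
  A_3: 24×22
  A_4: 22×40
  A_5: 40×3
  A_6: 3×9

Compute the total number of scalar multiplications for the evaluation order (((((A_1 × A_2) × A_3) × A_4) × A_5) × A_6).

41382

(A_1 × A_2): 18×31 by 31×24 → 18×24, cost 18·31·24 = 13392
((A_1 × A_2) × A_3): 18×24 by 24×22 → 18×22, cost 18·24·22 = 9504; cumulative 22896
(((A_1 × A_2) × A_3) × A_4): 18×22 by 22×40 → 18×40, cost 18·22·40 = 15840; cumulative 38736
((((A_1 × A_2) × A_3) × A_4) × A_5): 18×40 by 40×3 → 18×3, cost 18·40·3 = 2160; cumulative 40896
(((((A_1 × A_2) × A_3) × A_4) × A_5) × A_6): 18×3 by 3×9 → 18×9, cost 18·3·9 = 486; cumulative 41382
Total: 41382 scalar multiplications.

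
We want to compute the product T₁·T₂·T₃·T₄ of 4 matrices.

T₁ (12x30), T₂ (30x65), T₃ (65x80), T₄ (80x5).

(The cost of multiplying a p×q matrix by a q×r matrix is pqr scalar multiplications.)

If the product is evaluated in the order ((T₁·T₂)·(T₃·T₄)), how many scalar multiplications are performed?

(T₁·T₂): 12×30 by 30×65 → 12×65, cost 12·30·65 = 23400
(T₃·T₄): 65×80 by 80×5 → 65×5, cost 65·80·5 = 26000
((T₁·T₂)·(T₃·T₄)): 12×65 by 65×5 → 12×5, cost 12·65·5 = 3900; cumulative 53300
Total: 53300 scalar multiplications.

53300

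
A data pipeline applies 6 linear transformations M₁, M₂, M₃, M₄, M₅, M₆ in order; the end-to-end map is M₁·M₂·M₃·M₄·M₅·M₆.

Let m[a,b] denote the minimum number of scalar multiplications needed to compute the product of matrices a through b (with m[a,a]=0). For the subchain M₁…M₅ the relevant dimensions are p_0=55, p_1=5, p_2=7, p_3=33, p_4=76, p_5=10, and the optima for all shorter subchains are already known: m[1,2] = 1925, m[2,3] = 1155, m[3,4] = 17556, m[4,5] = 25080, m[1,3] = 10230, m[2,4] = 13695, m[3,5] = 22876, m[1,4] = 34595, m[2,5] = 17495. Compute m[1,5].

20245

m[1,5] = min over k∈[1,4] of m[1,k]+m[k+1,5]+p_{0}·p_k·p_{5}.
k=1: 0 + 17495 + 55·5·10 = 20245; k=2: 1925 + 22876 + 55·7·10 = 28651; k=3: 10230 + 25080 + 55·33·10 = 53460; k=4: 34595 + 0 + 55·76·10 = 76395.
Minimum: 20245 at k=1.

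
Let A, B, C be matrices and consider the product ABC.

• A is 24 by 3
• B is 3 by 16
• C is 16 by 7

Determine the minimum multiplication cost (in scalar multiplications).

Order (A(BC)): (BC): 3×16 by 16×7 → 3×7, cost 3·16·7 = 336; (A(BC)): 24×3 by 3×7 → 24×7, cost 24·3·7 = 504; cumulative 840. Total 840.
Order ((AB)C): (AB): 24×3 by 3×16 → 24×16, cost 24·3·16 = 1152; ((AB)C): 24×16 by 16×7 → 24×7, cost 24·16·7 = 2688; cumulative 3840. Total 3840.
Minimum: 840.

840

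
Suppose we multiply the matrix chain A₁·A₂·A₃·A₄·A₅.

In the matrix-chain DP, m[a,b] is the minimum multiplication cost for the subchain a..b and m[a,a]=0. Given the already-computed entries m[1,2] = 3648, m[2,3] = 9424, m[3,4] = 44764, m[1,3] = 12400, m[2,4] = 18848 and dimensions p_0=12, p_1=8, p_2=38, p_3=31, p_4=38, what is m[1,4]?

22496

m[1,4] = min over k∈[1,3] of m[1,k]+m[k+1,4]+p_{0}·p_k·p_{4}.
k=1: 0 + 18848 + 12·8·38 = 22496; k=2: 3648 + 44764 + 12·38·38 = 65740; k=3: 12400 + 0 + 12·31·38 = 26536.
Minimum: 22496 at k=1.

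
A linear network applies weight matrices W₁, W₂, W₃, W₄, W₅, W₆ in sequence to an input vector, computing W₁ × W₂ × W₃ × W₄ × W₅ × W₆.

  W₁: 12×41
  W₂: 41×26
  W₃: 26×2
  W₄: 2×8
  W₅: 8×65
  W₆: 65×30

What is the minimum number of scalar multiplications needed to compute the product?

Adjacent pairs: W₁W₂ = 12·41·26 = 12792; W₂W₃ = 41·26·2 = 2132; W₃W₄ = 26·2·8 = 416; W₄W₅ = 2·8·65 = 1040; W₅W₆ = 8·65·30 = 15600.
Length 3: W₁..W₃: k=1: 0+2132+12·41·2=3116; k=2: 12792+0+12·26·2=13416 → min 3116 | W₂..W₄: k=2: 0+416+41·26·8=8944; k=3: 2132+0+41·2·8=2788 → min 2788 | W₃..W₅: k=3: 0+1040+26·2·65=4420; k=4: 416+0+26·8·65=13936 → min 4420 | W₄..W₆: k=4: 0+15600+2·8·30=16080; k=5: 1040+0+2·65·30=4940 → min 4940.
Length 4: W₁..W₄: k=1: 0+2788+12·41·8=6724; k=2: 12792+416+12·26·8=15704; k=3: 3116+0+12·2·8=3308 → min 3308 | W₂..W₅: k=2: 0+4420+41·26·65=73710; k=3: 2132+1040+41·2·65=8502; k=4: 2788+0+41·8·65=24108 → min 8502 | W₃..W₆: k=3: 0+4940+26·2·30=6500; k=4: 416+15600+26·8·30=22256; k=5: 4420+0+26·65·30=55120 → min 6500.
Length 5: W₁..W₅: k=1: 0+8502+12·41·65=40482; k=2: 12792+4420+12·26·65=37492; k=3: 3116+1040+12·2·65=5716; k=4: 3308+0+12·8·65=9548 → min 5716 | W₂..W₆: k=2: 0+6500+41·26·30=38480; k=3: 2132+4940+41·2·30=9532; k=4: 2788+15600+41·8·30=28228; k=5: 8502+0+41·65·30=88452 → min 9532.
Length 6: W₁..W₆: k=1: 0+9532+12·41·30=24292; k=2: 12792+6500+12·26·30=28652; k=3: 3116+4940+12·2·30=8776; k=4: 3308+15600+12·8·30=21788; k=5: 5716+0+12·65·30=29116 → min 8776.
Optimal order: ((W₁ × (W₂ × W₃)) × ((W₄ × W₅) × W₆)) with cost 8776.

8776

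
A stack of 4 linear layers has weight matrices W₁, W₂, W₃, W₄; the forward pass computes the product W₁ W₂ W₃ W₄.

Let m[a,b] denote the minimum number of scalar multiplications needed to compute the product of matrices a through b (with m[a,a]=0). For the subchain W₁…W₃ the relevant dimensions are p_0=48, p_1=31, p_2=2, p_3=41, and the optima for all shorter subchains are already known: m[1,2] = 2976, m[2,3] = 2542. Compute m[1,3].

6912

m[1,3] = min over k∈[1,2] of m[1,k]+m[k+1,3]+p_{0}·p_k·p_{3}.
k=1: 0 + 2542 + 48·31·41 = 63550; k=2: 2976 + 0 + 48·2·41 = 6912.
Minimum: 6912 at k=2.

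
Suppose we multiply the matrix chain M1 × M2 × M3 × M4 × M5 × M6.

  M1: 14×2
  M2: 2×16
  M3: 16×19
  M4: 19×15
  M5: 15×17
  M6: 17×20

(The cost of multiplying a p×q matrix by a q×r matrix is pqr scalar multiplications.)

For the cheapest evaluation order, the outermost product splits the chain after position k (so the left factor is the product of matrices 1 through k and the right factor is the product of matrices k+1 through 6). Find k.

1

Adjacent pairs: M1M2 = 14·2·16 = 448; M2M3 = 2·16·19 = 608; M3M4 = 16·19·15 = 4560; M4M5 = 19·15·17 = 4845; M5M6 = 15·17·20 = 5100.
Length 3: M1..M3: k=1: 0+608+14·2·19=1140; k=2: 448+0+14·16·19=4704 → min 1140 | M2..M4: k=2: 0+4560+2·16·15=5040; k=3: 608+0+2·19·15=1178 → min 1178 | M3..M5: k=3: 0+4845+16·19·17=10013; k=4: 4560+0+16·15·17=8640 → min 8640 | M4..M6: k=4: 0+5100+19·15·20=10800; k=5: 4845+0+19·17·20=11305 → min 10800.
Length 4: M1..M4: k=1: 0+1178+14·2·15=1598; k=2: 448+4560+14·16·15=8368; k=3: 1140+0+14·19·15=5130 → min 1598 | M2..M5: k=2: 0+8640+2·16·17=9184; k=3: 608+4845+2·19·17=6099; k=4: 1178+0+2·15·17=1688 → min 1688 | M3..M6: k=3: 0+10800+16·19·20=16880; k=4: 4560+5100+16·15·20=14460; k=5: 8640+0+16·17·20=14080 → min 14080.
Length 5: M1..M5: k=1: 0+1688+14·2·17=2164; k=2: 448+8640+14·16·17=12896; k=3: 1140+4845+14·19·17=10507; k=4: 1598+0+14·15·17=5168 → min 2164 | M2..M6: k=2: 0+14080+2·16·20=14720; k=3: 608+10800+2·19·20=12168; k=4: 1178+5100+2·15·20=6878; k=5: 1688+0+2·17·20=2368 → min 2368.
Top-level splits: k=1: (M1..M1)·(M2..M6) → 0+2368+14·2·20 = 2928; k=2: (M1..M2)·(M3..M6) → 448+14080+14·16·20 = 19008; k=3: (M1..M3)·(M4..M6) → 1140+10800+14·19·20 = 17260; k=4: (M1..M4)·(M5..M6) → 1598+5100+14·15·20 = 10898; k=5: (M1..M5)·(M6..M6) → 2164+0+14·17·20 = 6924.
Best split is after M1, i.e. k = 1.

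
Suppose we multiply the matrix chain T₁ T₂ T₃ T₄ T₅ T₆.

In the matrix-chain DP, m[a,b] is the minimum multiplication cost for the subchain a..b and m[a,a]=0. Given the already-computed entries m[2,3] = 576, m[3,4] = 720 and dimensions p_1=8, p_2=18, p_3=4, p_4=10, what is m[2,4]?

896

m[2,4] = min over k∈[2,3] of m[2,k]+m[k+1,4]+p_{1}·p_k·p_{4}.
k=2: 0 + 720 + 8·18·10 = 2160; k=3: 576 + 0 + 8·4·10 = 896.
Minimum: 896 at k=3.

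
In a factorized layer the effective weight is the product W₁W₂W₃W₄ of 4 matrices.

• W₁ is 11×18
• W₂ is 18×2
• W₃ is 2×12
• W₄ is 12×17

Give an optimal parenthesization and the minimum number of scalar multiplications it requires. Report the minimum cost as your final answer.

Adjacent pairs: W₁W₂ = 11·18·2 = 396; W₂W₃ = 18·2·12 = 432; W₃W₄ = 2·12·17 = 408.
Length 3: W₁..W₃: k=1: 0+432+11·18·12=2808; k=2: 396+0+11·2·12=660 → min 660 | W₂..W₄: k=2: 0+408+18·2·17=1020; k=3: 432+0+18·12·17=4104 → min 1020.
Length 4: W₁..W₄: k=1: 0+1020+11·18·17=4386; k=2: 396+408+11·2·17=1178; k=3: 660+0+11·12·17=2904 → min 1178.
Optimal parenthesization: ((W₁W₂)(W₃W₄)) with cost 1178.

1178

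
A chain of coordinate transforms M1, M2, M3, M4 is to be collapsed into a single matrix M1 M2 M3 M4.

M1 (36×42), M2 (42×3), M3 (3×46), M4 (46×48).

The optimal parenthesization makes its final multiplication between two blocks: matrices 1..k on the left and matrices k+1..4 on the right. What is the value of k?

Adjacent pairs: M1M2 = 36·42·3 = 4536; M2M3 = 42·3·46 = 5796; M3M4 = 3·46·48 = 6624.
Length 3: M1..M3: k=1: 0+5796+36·42·46=75348; k=2: 4536+0+36·3·46=9504 → min 9504 | M2..M4: k=2: 0+6624+42·3·48=12672; k=3: 5796+0+42·46·48=98532 → min 12672.
Top-level splits: k=1: (M1..M1)·(M2..M4) → 0+12672+36·42·48 = 85248; k=2: (M1..M2)·(M3..M4) → 4536+6624+36·3·48 = 16344; k=3: (M1..M3)·(M4..M4) → 9504+0+36·46·48 = 88992.
Best split is after M2, i.e. k = 2.

2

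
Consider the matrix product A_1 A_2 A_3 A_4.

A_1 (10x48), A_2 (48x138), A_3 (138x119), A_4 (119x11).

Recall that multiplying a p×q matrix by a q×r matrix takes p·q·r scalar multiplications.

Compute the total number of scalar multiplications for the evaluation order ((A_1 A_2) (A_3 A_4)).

262062

(A_1 A_2): 10×48 by 48×138 → 10×138, cost 10·48·138 = 66240
(A_3 A_4): 138×119 by 119×11 → 138×11, cost 138·119·11 = 180642
((A_1 A_2) (A_3 A_4)): 10×138 by 138×11 → 10×11, cost 10·138·11 = 15180; cumulative 262062
Total: 262062 scalar multiplications.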